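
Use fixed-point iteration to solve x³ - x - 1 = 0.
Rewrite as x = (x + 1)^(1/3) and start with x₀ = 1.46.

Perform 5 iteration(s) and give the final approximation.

Equation: x³ - x - 1 = 0
Fixed-point form: x = (x + 1)^(1/3)
x₀ = 1.46

x_1 = g(1.460000) = 1.349931
x_2 = g(1.349931) = 1.329490
x_3 = g(1.329490) = 1.325624
x_4 = g(1.325624) = 1.324890
x_5 = g(1.324890) = 1.324751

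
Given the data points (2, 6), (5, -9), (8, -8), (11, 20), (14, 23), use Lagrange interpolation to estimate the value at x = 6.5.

Lagrange interpolation formula:
P(x) = Σ yᵢ × Lᵢ(x)
where Lᵢ(x) = Π_{j≠i} (x - xⱼ)/(xᵢ - xⱼ)

L_0(6.5) = (6.5 - 5)/(2 - 5) × (6.5 - 8)/(2 - 8) × (6.5 - 11)/(2 - 11) × (6.5 - 14)/(2 - 14) = -0.039062
L_1(6.5) = (6.5 - 2)/(5 - 2) × (6.5 - 8)/(5 - 8) × (6.5 - 11)/(5 - 11) × (6.5 - 14)/(5 - 14) = 0.468750
L_2(6.5) = (6.5 - 2)/(8 - 2) × (6.5 - 5)/(8 - 5) × (6.5 - 11)/(8 - 11) × (6.5 - 14)/(8 - 14) = 0.703125
L_3(6.5) = (6.5 - 2)/(11 - 2) × (6.5 - 5)/(11 - 5) × (6.5 - 8)/(11 - 8) × (6.5 - 14)/(11 - 14) = -0.156250
L_4(6.5) = (6.5 - 2)/(14 - 2) × (6.5 - 5)/(14 - 5) × (6.5 - 8)/(14 - 8) × (6.5 - 11)/(14 - 11) = 0.023438

P(6.5) = 6×L_0(6.5) + (-9)×L_1(6.5) + (-8)×L_2(6.5) + 20×L_3(6.5) + 23×L_4(6.5)
P(6.5) = -12.664062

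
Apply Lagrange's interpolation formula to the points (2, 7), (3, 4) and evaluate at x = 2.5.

Lagrange interpolation formula:
P(x) = Σ yᵢ × Lᵢ(x)
where Lᵢ(x) = Π_{j≠i} (x - xⱼ)/(xᵢ - xⱼ)

L_0(2.5) = (2.5 - 3)/(2 - 3) = 0.500000
L_1(2.5) = (2.5 - 2)/(3 - 2) = 0.500000

P(2.5) = 7×L_0(2.5) + 4×L_1(2.5)
P(2.5) = 5.500000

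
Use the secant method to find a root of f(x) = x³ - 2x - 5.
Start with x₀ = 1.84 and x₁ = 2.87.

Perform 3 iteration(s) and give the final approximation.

f(x) = x³ - 2x - 5
x₀ = 1.84, x₁ = 2.87

Secant formula: x_{n+1} = x_n - f(x_n)(x_n - x_{n-1})/(f(x_n) - f(x_{n-1}))

Iteration 1:
  f(1.840000) = -2.450496
  f(2.870000) = 12.899903
  x_2 = 2.870000 - 12.899903×(2.870000 - 1.840000)/(12.899903 - (-2.450496))
       = 2.004426
Iteration 2:
  f(2.870000) = 12.899903
  f(2.004426) = -0.955618
  x_3 = 2.004426 - (-0.955618)×(2.004426 - 2.870000)/(-0.955618 - 12.899903)
       = 2.064125
Iteration 3:
  f(2.004426) = -0.955618
  f(2.064125) = -0.333812
  x_4 = 2.064125 - (-0.333812)×(2.064125 - 2.004426)/(-0.333812 - (-0.955618))
       = 2.096174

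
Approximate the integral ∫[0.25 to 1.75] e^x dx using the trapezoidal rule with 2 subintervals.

f(x) = e^x
a = 0.25, b = 1.75, n = 2
h = (b - a)/n = 0.750000

Trapezoidal rule: (h/2)[f(x₀) + 2f(x₁) + 2f(x₂) + ... + f(xₙ)]

x_0 = 0.2500, f(x_0) = 1.284025, coefficient = 1
x_1 = 1.0000, f(x_1) = 2.718282, coefficient = 2
x_2 = 1.7500, f(x_2) = 5.754603, coefficient = 1

I ≈ (0.750000/2) × 12.475192 = 4.678197
Exact value: 4.470577
Error: 0.207620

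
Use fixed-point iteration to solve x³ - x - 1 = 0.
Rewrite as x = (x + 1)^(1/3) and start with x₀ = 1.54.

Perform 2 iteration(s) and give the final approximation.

Equation: x³ - x - 1 = 0
Fixed-point form: x = (x + 1)^(1/3)
x₀ = 1.54

x_1 = g(1.540000) = 1.364409
x_2 = g(1.364409) = 1.332215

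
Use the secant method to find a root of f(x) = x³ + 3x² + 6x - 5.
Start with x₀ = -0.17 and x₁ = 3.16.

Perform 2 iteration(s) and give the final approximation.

f(x) = x³ + 3x² + 6x - 5
x₀ = -0.17, x₁ = 3.16

Secant formula: x_{n+1} = x_n - f(x_n)(x_n - x_{n-1})/(f(x_n) - f(x_{n-1}))

Iteration 1:
  f(-0.170000) = -5.938213
  f(3.160000) = 75.471296
  x_2 = 3.160000 - 75.471296×(3.160000 - (-0.170000))/(75.471296 - (-5.938213))
       = 0.072899
Iteration 2:
  f(3.160000) = 75.471296
  f(0.072899) = -4.546279
  x_3 = 0.072899 - (-4.546279)×(0.072899 - 3.160000)/(-4.546279 - 75.471296)
       = 0.248295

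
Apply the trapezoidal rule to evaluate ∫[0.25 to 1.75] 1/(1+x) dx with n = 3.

f(x) = 1/(1+x)
a = 0.25, b = 1.75, n = 3
h = (b - a)/n = 0.500000

Trapezoidal rule: (h/2)[f(x₀) + 2f(x₁) + 2f(x₂) + ... + f(xₙ)]

x_0 = 0.2500, f(x_0) = 0.800000, coefficient = 1
x_1 = 0.7500, f(x_1) = 0.571429, coefficient = 2
x_2 = 1.2500, f(x_2) = 0.444444, coefficient = 2
x_3 = 1.7500, f(x_3) = 0.363636, coefficient = 1

I ≈ (0.500000/2) × 3.195382 = 0.798846
Exact value: 0.788457
Error: 0.010388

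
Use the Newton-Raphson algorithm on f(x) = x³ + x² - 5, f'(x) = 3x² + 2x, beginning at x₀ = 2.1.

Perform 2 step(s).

f(x) = x³ + x² - 5
f'(x) = 3x² + 2x
x₀ = 2.1

Newton-Raphson formula: x_{n+1} = x_n - f(x_n)/f'(x_n)

Iteration 1:
  f(2.100000) = 8.671000
  f'(2.100000) = 17.430000
  x_1 = 2.100000 - 8.671000/17.430000 = 1.602524
Iteration 2:
  f(1.602524) = 1.683502
  f'(1.602524) = 10.909302
  x_2 = 1.602524 - 1.683502/10.909302 = 1.448206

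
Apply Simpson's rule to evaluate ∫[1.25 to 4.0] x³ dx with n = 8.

f(x) = x³
a = 1.25, b = 4.0, n = 8
h = (b - a)/n = 0.343750

Simpson's rule: (h/3)[f(x₀) + 4f(x₁) + 2f(x₂) + ... + f(xₙ)]

x_0 = 1.2500, f(x_0) = 1.953125, coefficient = 1
x_1 = 1.5938, f(x_1) = 4.048187, coefficient = 4
x_2 = 1.9375, f(x_2) = 7.273193, coefficient = 2
x_3 = 2.2812, f(x_3) = 11.871857, coefficient = 4
x_4 = 2.6250, f(x_4) = 18.087891, coefficient = 2
x_5 = 2.9688, f(x_5) = 26.165009, coefficient = 4
x_6 = 3.3125, f(x_6) = 36.346924, coefficient = 2
x_7 = 3.6562, f(x_7) = 48.877350, coefficient = 4
x_8 = 4.0000, f(x_8) = 64.000000, coefficient = 1

I ≈ (0.343750/3) × 553.218750 = 63.389648
Exact value: 63.389648
Error: 0.000000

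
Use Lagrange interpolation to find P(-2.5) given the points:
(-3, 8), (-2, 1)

Lagrange interpolation formula:
P(x) = Σ yᵢ × Lᵢ(x)
where Lᵢ(x) = Π_{j≠i} (x - xⱼ)/(xᵢ - xⱼ)

L_0(-2.5) = (-2.5 - (-2))/(-3 - (-2)) = 0.500000
L_1(-2.5) = (-2.5 - (-3))/(-2 - (-3)) = 0.500000

P(-2.5) = 8×L_0(-2.5) + 1×L_1(-2.5)
P(-2.5) = 4.500000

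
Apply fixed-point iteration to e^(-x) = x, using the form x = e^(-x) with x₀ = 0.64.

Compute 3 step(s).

Equation: e^(-x) = x
Fixed-point form: x = e^(-x)
x₀ = 0.64

x_1 = g(0.640000) = 0.527292
x_2 = g(0.527292) = 0.590201
x_3 = g(0.590201) = 0.554216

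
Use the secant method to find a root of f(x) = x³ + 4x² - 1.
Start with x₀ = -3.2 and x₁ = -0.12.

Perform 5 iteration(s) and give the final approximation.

f(x) = x³ + 4x² - 1
x₀ = -3.2, x₁ = -0.12

Secant formula: x_{n+1} = x_n - f(x_n)(x_n - x_{n-1})/(f(x_n) - f(x_{n-1}))

Iteration 1:
  f(-3.200000) = 7.192000
  f(-0.120000) = -0.944128
  x_2 = -0.120000 - (-0.944128)×(-0.120000 - (-3.200000))/(-0.944128 - 7.192000)
       = -0.477408
Iteration 2:
  f(-0.120000) = -0.944128
  f(-0.477408) = -0.197138
  x_3 = -0.477408 - (-0.197138)×(-0.477408 - (-0.120000))/(-0.197138 - (-0.944128))
       = -0.571731
Iteration 3:
  f(-0.477408) = -0.197138
  f(-0.571731) = 0.120619
  x_4 = -0.571731 - 0.120619×(-0.571731 - (-0.477408))/(0.120619 - (-0.197138))
       = -0.535926
Iteration 4:
  f(-0.571731) = 0.120619
  f(-0.535926) = -0.005060
  x_5 = -0.535926 - (-0.005060)×(-0.535926 - (-0.571731))/(-0.005060 - 0.120619)
       = -0.537368
Iteration 5:
  f(-0.535926) = -0.005060
  f(-0.537368) = -0.000117
  x_6 = -0.537368 - (-0.000117)×(-0.537368 - (-0.535926))/(-0.000117 - (-0.005060))
       = -0.537402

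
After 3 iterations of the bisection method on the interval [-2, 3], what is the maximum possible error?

Bisection error bound: |error| ≤ (b-a)/2^n
|error| ≤ (3 - (-2))/2^3 = 5/2^3
|error| ≤ 0.6250000000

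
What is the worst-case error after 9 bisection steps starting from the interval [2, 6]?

Bisection error bound: |error| ≤ (b-a)/2^n
|error| ≤ (6 - 2)/2^9 = 4/2^9
|error| ≤ 0.0078125000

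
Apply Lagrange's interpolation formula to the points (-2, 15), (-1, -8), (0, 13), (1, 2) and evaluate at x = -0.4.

Lagrange interpolation formula:
P(x) = Σ yᵢ × Lᵢ(x)
where Lᵢ(x) = Π_{j≠i} (x - xⱼ)/(xᵢ - xⱼ)

L_0(-0.4) = (-0.4 - (-1))/(-2 - (-1)) × (-0.4 - 0)/(-2 - 0) × (-0.4 - 1)/(-2 - 1) = -0.056000
L_1(-0.4) = (-0.4 - (-2))/(-1 - (-2)) × (-0.4 - 0)/(-1 - 0) × (-0.4 - 1)/(-1 - 1) = 0.448000
L_2(-0.4) = (-0.4 - (-2))/(0 - (-2)) × (-0.4 - (-1))/(0 - (-1)) × (-0.4 - 1)/(0 - 1) = 0.672000
L_3(-0.4) = (-0.4 - (-2))/(1 - (-2)) × (-0.4 - (-1))/(1 - (-1)) × (-0.4 - 0)/(1 - 0) = -0.064000

P(-0.4) = 15×L_0(-0.4) + (-8)×L_1(-0.4) + 13×L_2(-0.4) + 2×L_3(-0.4)
P(-0.4) = 4.184000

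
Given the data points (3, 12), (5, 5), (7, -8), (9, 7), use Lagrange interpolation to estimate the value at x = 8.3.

Lagrange interpolation formula:
P(x) = Σ yᵢ × Lᵢ(x)
where Lᵢ(x) = Π_{j≠i} (x - xⱼ)/(xᵢ - xⱼ)

L_0(8.3) = (8.3 - 5)/(3 - 5) × (8.3 - 7)/(3 - 7) × (8.3 - 9)/(3 - 9) = 0.062562
L_1(8.3) = (8.3 - 3)/(5 - 3) × (8.3 - 7)/(5 - 7) × (8.3 - 9)/(5 - 9) = -0.301437
L_2(8.3) = (8.3 - 3)/(7 - 3) × (8.3 - 5)/(7 - 5) × (8.3 - 9)/(7 - 9) = 0.765187
L_3(8.3) = (8.3 - 3)/(9 - 3) × (8.3 - 5)/(9 - 5) × (8.3 - 7)/(9 - 7) = 0.473688

P(8.3) = 12×L_0(8.3) + 5×L_1(8.3) + (-8)×L_2(8.3) + 7×L_3(8.3)
P(8.3) = -3.562125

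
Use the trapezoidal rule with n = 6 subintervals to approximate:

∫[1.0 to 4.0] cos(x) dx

f(x) = cos(x)
a = 1.0, b = 4.0, n = 6
h = (b - a)/n = 0.500000

Trapezoidal rule: (h/2)[f(x₀) + 2f(x₁) + 2f(x₂) + ... + f(xₙ)]

x_0 = 1.0000, f(x_0) = 0.540302, coefficient = 1
x_1 = 1.5000, f(x_1) = 0.070737, coefficient = 2
x_2 = 2.0000, f(x_2) = -0.416147, coefficient = 2
x_3 = 2.5000, f(x_3) = -0.801144, coefficient = 2
x_4 = 3.0000, f(x_4) = -0.989992, coefficient = 2
x_5 = 3.5000, f(x_5) = -0.936457, coefficient = 2
x_6 = 4.0000, f(x_6) = -0.653644, coefficient = 1

I ≈ (0.500000/2) × -6.259346 = -1.564837
Exact value: -1.598273
Error: 0.033437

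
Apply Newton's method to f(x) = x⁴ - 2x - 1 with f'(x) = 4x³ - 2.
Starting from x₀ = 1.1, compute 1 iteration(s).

f(x) = x⁴ - 2x - 1
f'(x) = 4x³ - 2
x₀ = 1.1

Newton-Raphson formula: x_{n+1} = x_n - f(x_n)/f'(x_n)

Iteration 1:
  f(1.100000) = -1.735900
  f'(1.100000) = 3.324000
  x_1 = 1.100000 - (-1.735900)/3.324000 = 1.622232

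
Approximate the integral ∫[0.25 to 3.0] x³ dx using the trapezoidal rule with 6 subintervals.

f(x) = x³
a = 0.25, b = 3.0, n = 6
h = (b - a)/n = 0.458333

Trapezoidal rule: (h/2)[f(x₀) + 2f(x₁) + 2f(x₂) + ... + f(xₙ)]

x_0 = 0.2500, f(x_0) = 0.015625, coefficient = 1
x_1 = 0.7083, f(x_1) = 0.355396, coefficient = 2
x_2 = 1.1667, f(x_2) = 1.587963, coefficient = 2
x_3 = 1.6250, f(x_3) = 4.291016, coefficient = 2
x_4 = 2.0833, f(x_4) = 9.042245, coefficient = 2
x_5 = 2.5417, f(x_5) = 16.419343, coefficient = 2
x_6 = 3.0000, f(x_6) = 27.000000, coefficient = 1

I ≈ (0.458333/2) × 90.407552 = 20.718397
Exact value: 20.249023
Error: 0.469374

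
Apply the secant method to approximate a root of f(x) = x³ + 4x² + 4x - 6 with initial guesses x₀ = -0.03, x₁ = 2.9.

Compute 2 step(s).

f(x) = x³ + 4x² + 4x - 6
x₀ = -0.03, x₁ = 2.9

Secant formula: x_{n+1} = x_n - f(x_n)(x_n - x_{n-1})/(f(x_n) - f(x_{n-1}))

Iteration 1:
  f(-0.030000) = -6.116427
  f(2.900000) = 63.629000
  x_2 = 2.900000 - 63.629000×(2.900000 - (-0.030000))/(63.629000 - (-6.116427))
       = 0.226951
Iteration 2:
  f(2.900000) = 63.629000
  f(0.226951) = -4.874482
  x_3 = 0.226951 - (-4.874482)×(0.226951 - 2.900000)/(-4.874482 - 63.629000)
       = 0.417156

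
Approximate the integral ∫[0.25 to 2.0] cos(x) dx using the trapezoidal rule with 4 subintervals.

f(x) = cos(x)
a = 0.25, b = 2.0, n = 4
h = (b - a)/n = 0.437500

Trapezoidal rule: (h/2)[f(x₀) + 2f(x₁) + 2f(x₂) + ... + f(xₙ)]

x_0 = 0.2500, f(x_0) = 0.968912, coefficient = 1
x_1 = 0.6875, f(x_1) = 0.772835, coefficient = 2
x_2 = 1.1250, f(x_2) = 0.431177, coefficient = 2
x_3 = 1.5625, f(x_3) = 0.008296, coefficient = 2
x_4 = 2.0000, f(x_4) = -0.416147, coefficient = 1

I ≈ (0.437500/2) × 2.977381 = 0.651302
Exact value: 0.661893
Error: 0.010591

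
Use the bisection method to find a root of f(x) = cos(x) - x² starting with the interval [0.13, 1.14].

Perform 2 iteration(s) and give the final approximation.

f(x) = cos(x) - x²
Initial interval: [0.13, 1.14]

Iteration 1:
  c_1 = (0.130000 + 1.140000)/2 = 0.635000
  f(c_1) = f(0.635000) = 0.401847
  f(a) × f(c) ≥ 0, new interval: [0.635000, 1.140000]
Iteration 2:
  c_2 = (0.635000 + 1.140000)/2 = 0.887500
  f(c_2) = f(0.887500) = -0.156304
  f(a) × f(c) < 0, new interval: [0.635000, 0.887500]

After 2 iteration(s), the approximation is c_2 = 0.887500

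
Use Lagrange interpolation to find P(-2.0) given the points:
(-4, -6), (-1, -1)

Lagrange interpolation formula:
P(x) = Σ yᵢ × Lᵢ(x)
where Lᵢ(x) = Π_{j≠i} (x - xⱼ)/(xᵢ - xⱼ)

L_0(-2.0) = (-2.0 - (-1))/(-4 - (-1)) = 0.333333
L_1(-2.0) = (-2.0 - (-4))/(-1 - (-4)) = 0.666667

P(-2.0) = (-6)×L_0(-2.0) + (-1)×L_1(-2.0)
P(-2.0) = -2.666667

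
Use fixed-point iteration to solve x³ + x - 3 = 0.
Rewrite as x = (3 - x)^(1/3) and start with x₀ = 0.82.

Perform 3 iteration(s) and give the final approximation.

Equation: x³ + x - 3 = 0
Fixed-point form: x = (3 - x)^(1/3)
x₀ = 0.82

x_1 = g(0.820000) = 1.296638
x_2 = g(1.296638) = 1.194269
x_3 = g(1.194269) = 1.217730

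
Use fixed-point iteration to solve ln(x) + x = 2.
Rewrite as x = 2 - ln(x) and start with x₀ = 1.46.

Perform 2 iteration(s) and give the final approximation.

Equation: ln(x) + x = 2
Fixed-point form: x = 2 - ln(x)
x₀ = 1.46

x_1 = g(1.460000) = 1.621564
x_2 = g(1.621564) = 1.516609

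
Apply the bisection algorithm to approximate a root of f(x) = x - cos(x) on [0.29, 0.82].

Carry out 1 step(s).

f(x) = x - cos(x)
Initial interval: [0.29, 0.82]

Iteration 1:
  c_1 = (0.290000 + 0.820000)/2 = 0.555000
  f(c_1) = f(0.555000) = -0.294900
  f(a) × f(c) ≥ 0, new interval: [0.555000, 0.820000]

After 1 iteration(s), the approximation is c_1 = 0.555000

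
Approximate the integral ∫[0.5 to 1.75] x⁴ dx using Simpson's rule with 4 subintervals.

f(x) = x⁴
a = 0.5, b = 1.75, n = 4
h = (b - a)/n = 0.312500

Simpson's rule: (h/3)[f(x₀) + 4f(x₁) + 2f(x₂) + ... + f(xₙ)]

x_0 = 0.5000, f(x_0) = 0.062500, coefficient = 1
x_1 = 0.8125, f(x_1) = 0.435806, coefficient = 4
x_2 = 1.1250, f(x_2) = 1.601807, coefficient = 2
x_3 = 1.4375, f(x_3) = 4.270035, coefficient = 4
x_4 = 1.7500, f(x_4) = 9.378906, coefficient = 1

I ≈ (0.312500/3) × 31.468384 = 3.277957
Exact value: 3.276367
Error: 0.001589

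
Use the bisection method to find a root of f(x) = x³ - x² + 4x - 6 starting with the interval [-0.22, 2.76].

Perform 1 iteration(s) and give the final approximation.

f(x) = x³ - x² + 4x - 6
Initial interval: [-0.22, 2.76]

Iteration 1:
  c_1 = (-0.220000 + 2.760000)/2 = 1.270000
  f(c_1) = f(1.270000) = -0.484517
  f(a) × f(c) ≥ 0, new interval: [1.270000, 2.760000]

After 1 iteration(s), the approximation is c_1 = 1.270000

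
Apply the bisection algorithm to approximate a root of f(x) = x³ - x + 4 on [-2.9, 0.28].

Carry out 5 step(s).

f(x) = x³ - x + 4
Initial interval: [-2.9, 0.28]

Iteration 1:
  c_1 = (-2.900000 + 0.280000)/2 = -1.310000
  f(c_1) = f(-1.310000) = 3.061909
  f(a) × f(c) < 0, new interval: [-2.900000, -1.310000]
Iteration 2:
  c_2 = (-2.900000 + (-1.310000))/2 = -2.105000
  f(c_2) = f(-2.105000) = -3.222308
  f(a) × f(c) ≥ 0, new interval: [-2.105000, -1.310000]
Iteration 3:
  c_3 = (-2.105000 + (-1.310000))/2 = -1.707500
  f(c_3) = f(-1.707500) = 0.729188
  f(a) × f(c) < 0, new interval: [-2.105000, -1.707500]
Iteration 4:
  c_4 = (-2.105000 + (-1.707500))/2 = -1.906250
  f(c_4) = f(-1.906250) = -1.020660
  f(a) × f(c) ≥ 0, new interval: [-1.906250, -1.707500]
Iteration 5:
  c_5 = (-1.906250 + (-1.707500))/2 = -1.806875
  f(c_5) = f(-1.806875) = -0.092206
  f(a) × f(c) ≥ 0, new interval: [-1.806875, -1.707500]

After 5 iteration(s), the approximation is c_5 = -1.806875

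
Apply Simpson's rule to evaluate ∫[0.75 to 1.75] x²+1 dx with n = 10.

f(x) = x²+1
a = 0.75, b = 1.75, n = 10
h = (b - a)/n = 0.100000

Simpson's rule: (h/3)[f(x₀) + 4f(x₁) + 2f(x₂) + ... + f(xₙ)]

x_0 = 0.7500, f(x_0) = 1.562500, coefficient = 1
x_1 = 0.8500, f(x_1) = 1.722500, coefficient = 4
x_2 = 0.9500, f(x_2) = 1.902500, coefficient = 2
x_3 = 1.0500, f(x_3) = 2.102500, coefficient = 4
x_4 = 1.1500, f(x_4) = 2.322500, coefficient = 2
x_5 = 1.2500, f(x_5) = 2.562500, coefficient = 4
x_6 = 1.3500, f(x_6) = 2.822500, coefficient = 2
x_7 = 1.4500, f(x_7) = 3.102500, coefficient = 4
x_8 = 1.5500, f(x_8) = 3.402500, coefficient = 2
x_9 = 1.6500, f(x_9) = 3.722500, coefficient = 4
x_10 = 1.7500, f(x_10) = 4.062500, coefficient = 1

I ≈ (0.100000/3) × 79.375000 = 2.645833
Exact value: 2.645833
Error: 0.000000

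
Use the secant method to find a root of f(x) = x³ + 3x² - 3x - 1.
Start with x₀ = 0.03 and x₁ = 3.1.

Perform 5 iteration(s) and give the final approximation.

f(x) = x³ + 3x² - 3x - 1
x₀ = 0.03, x₁ = 3.1

Secant formula: x_{n+1} = x_n - f(x_n)(x_n - x_{n-1})/(f(x_n) - f(x_{n-1}))

Iteration 1:
  f(0.030000) = -1.087273
  f(3.100000) = 48.321000
  x_2 = 3.100000 - 48.321000×(3.100000 - 0.030000)/(48.321000 - (-1.087273))
       = 0.097558
Iteration 2:
  f(3.100000) = 48.321000
  f(0.097558) = -1.263193
  x_3 = 0.097558 - (-1.263193)×(0.097558 - 3.100000)/(-1.263193 - 48.321000)
       = 0.174047
Iteration 3:
  f(0.097558) = -1.263193
  f(0.174047) = -1.425992
  x_4 = 0.174047 - (-1.425992)×(0.174047 - 0.097558)/(-1.425992 - (-1.263193))
       = -0.495938
Iteration 4:
  f(0.174047) = -1.425992
  f(-0.495938) = 1.103699
  x_5 = -0.495938 - 1.103699×(-0.495938 - 0.174047)/(1.103699 - (-1.425992))
       = -0.203625
Iteration 5:
  f(-0.495938) = 1.103699
  f(-0.203625) = -0.273180
  x_6 = -0.203625 - (-0.273180)×(-0.203625 - (-0.495938))/(-0.273180 - 1.103699)
       = -0.261621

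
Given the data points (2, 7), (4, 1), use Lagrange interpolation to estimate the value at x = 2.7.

Lagrange interpolation formula:
P(x) = Σ yᵢ × Lᵢ(x)
where Lᵢ(x) = Π_{j≠i} (x - xⱼ)/(xᵢ - xⱼ)

L_0(2.7) = (2.7 - 4)/(2 - 4) = 0.650000
L_1(2.7) = (2.7 - 2)/(4 - 2) = 0.350000

P(2.7) = 7×L_0(2.7) + 1×L_1(2.7)
P(2.7) = 4.900000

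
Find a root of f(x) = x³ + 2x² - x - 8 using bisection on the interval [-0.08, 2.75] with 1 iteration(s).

f(x) = x³ + 2x² - x - 8
Initial interval: [-0.08, 2.75]

Iteration 1:
  c_1 = (-0.080000 + 2.750000)/2 = 1.335000
  f(c_1) = f(1.335000) = -3.391280
  f(a) × f(c) ≥ 0, new interval: [1.335000, 2.750000]

After 1 iteration(s), the approximation is c_1 = 1.335000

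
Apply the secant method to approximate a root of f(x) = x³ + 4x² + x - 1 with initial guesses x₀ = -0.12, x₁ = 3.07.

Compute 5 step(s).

f(x) = x³ + 4x² + x - 1
x₀ = -0.12, x₁ = 3.07

Secant formula: x_{n+1} = x_n - f(x_n)(x_n - x_{n-1})/(f(x_n) - f(x_{n-1}))

Iteration 1:
  f(-0.120000) = -1.064128
  f(3.070000) = 68.704043
  x_2 = 3.070000 - 68.704043×(3.070000 - (-0.120000))/(68.704043 - (-1.064128))
       = -0.071345
Iteration 2:
  f(3.070000) = 68.704043
  f(-0.071345) = -1.051348
  x_3 = -0.071345 - (-1.051348)×(-0.071345 - 3.070000)/(-1.051348 - 68.704043)
       = -0.023999
Iteration 3:
  f(-0.071345) = -1.051348
  f(-0.023999) = -1.021709
  x_4 = -0.023999 - (-1.021709)×(-0.023999 - (-0.071345))/(-1.021709 - (-1.051348))
       = 1.608118
Iteration 4:
  f(-0.023999) = -1.021709
  f(1.608118) = 15.110947
  x_5 = 1.608118 - 15.110947×(1.608118 - (-0.023999))/(15.110947 - (-1.021709))
       = 0.079366
Iteration 5:
  f(1.608118) = 15.110947
  f(0.079366) = -0.894939
  x_6 = 0.079366 - (-0.894939)×(0.079366 - 1.608118)/(-0.894939 - 15.110947)
       = 0.164843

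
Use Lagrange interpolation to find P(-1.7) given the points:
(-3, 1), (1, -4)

Lagrange interpolation formula:
P(x) = Σ yᵢ × Lᵢ(x)
where Lᵢ(x) = Π_{j≠i} (x - xⱼ)/(xᵢ - xⱼ)

L_0(-1.7) = (-1.7 - 1)/(-3 - 1) = 0.675000
L_1(-1.7) = (-1.7 - (-3))/(1 - (-3)) = 0.325000

P(-1.7) = 1×L_0(-1.7) + (-4)×L_1(-1.7)
P(-1.7) = -0.625000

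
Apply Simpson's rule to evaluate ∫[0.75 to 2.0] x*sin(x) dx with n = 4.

f(x) = x*sin(x)
a = 0.75, b = 2.0, n = 4
h = (b - a)/n = 0.312500

Simpson's rule: (h/3)[f(x₀) + 4f(x₁) + 2f(x₂) + ... + f(xₙ)]

x_0 = 0.7500, f(x_0) = 0.511229, coefficient = 1
x_1 = 1.0625, f(x_1) = 0.928173, coefficient = 4
x_2 = 1.3750, f(x_2) = 1.348728, coefficient = 2
x_3 = 1.6875, f(x_3) = 1.676021, coefficient = 4
x_4 = 2.0000, f(x_4) = 1.818595, coefficient = 1

I ≈ (0.312500/3) × 15.444059 = 1.608756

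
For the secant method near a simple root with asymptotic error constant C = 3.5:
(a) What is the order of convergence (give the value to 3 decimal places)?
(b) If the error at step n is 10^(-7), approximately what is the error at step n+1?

(a) Secant method has superlinear convergence with order φ = (1+√5)/2 ≈ 1.618.
    This means |e_{n+1}| ≈ C|e_n|^1.618.

(b) With |e_n| = 10^(-7) and C = 3.5:
    |e_{n+1}| ≈ 3.5 × (10^(-7))^1.618 = 3.5 × 10^(-11.33)

(a) ≈ 1.618 (golden ratio); (b) |e_{n+1}| ≈ 1.651e-11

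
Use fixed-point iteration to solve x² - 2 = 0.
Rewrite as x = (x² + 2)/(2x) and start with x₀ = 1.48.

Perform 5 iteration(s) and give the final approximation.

Equation: x² - 2 = 0
Fixed-point form: x = (x² + 2)/(2x)
x₀ = 1.48

x_1 = g(1.480000) = 1.415676
x_2 = g(1.415676) = 1.414214
x_3 = g(1.414214) = 1.414214
x_4 = g(1.414214) = 1.414214
x_5 = g(1.414214) = 1.414214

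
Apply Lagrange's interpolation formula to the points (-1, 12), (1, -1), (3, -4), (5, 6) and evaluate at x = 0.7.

Lagrange interpolation formula:
P(x) = Σ yᵢ × Lᵢ(x)
where Lᵢ(x) = Π_{j≠i} (x - xⱼ)/(xᵢ - xⱼ)

L_0(0.7) = (0.7 - 1)/(-1 - 1) × (0.7 - 3)/(-1 - 3) × (0.7 - 5)/(-1 - 5) = 0.061813
L_1(0.7) = (0.7 - (-1))/(1 - (-1)) × (0.7 - 3)/(1 - 3) × (0.7 - 5)/(1 - 5) = 1.050812
L_2(0.7) = (0.7 - (-1))/(3 - (-1)) × (0.7 - 1)/(3 - 1) × (0.7 - 5)/(3 - 5) = -0.137063
L_3(0.7) = (0.7 - (-1))/(5 - (-1)) × (0.7 - 1)/(5 - 1) × (0.7 - 3)/(5 - 3) = 0.024438

P(0.7) = 12×L_0(0.7) + (-1)×L_1(0.7) + (-4)×L_2(0.7) + 6×L_3(0.7)
P(0.7) = 0.385813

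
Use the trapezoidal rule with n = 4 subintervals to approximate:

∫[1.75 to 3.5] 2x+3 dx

f(x) = 2x+3
a = 1.75, b = 3.5, n = 4
h = (b - a)/n = 0.437500

Trapezoidal rule: (h/2)[f(x₀) + 2f(x₁) + 2f(x₂) + ... + f(xₙ)]

x_0 = 1.7500, f(x_0) = 6.500000, coefficient = 1
x_1 = 2.1875, f(x_1) = 7.375000, coefficient = 2
x_2 = 2.6250, f(x_2) = 8.250000, coefficient = 2
x_3 = 3.0625, f(x_3) = 9.125000, coefficient = 2
x_4 = 3.5000, f(x_4) = 10.000000, coefficient = 1

I ≈ (0.437500/2) × 66.000000 = 14.437500
Exact value: 14.437500
Error: 0.000000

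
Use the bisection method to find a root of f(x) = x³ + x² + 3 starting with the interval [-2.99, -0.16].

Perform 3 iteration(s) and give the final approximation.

f(x) = x³ + x² + 3
Initial interval: [-2.99, -0.16]

Iteration 1:
  c_1 = (-2.990000 + (-0.160000))/2 = -1.575000
  f(c_1) = f(-1.575000) = 1.573641
  f(a) × f(c) < 0, new interval: [-2.990000, -1.575000]
Iteration 2:
  c_2 = (-2.990000 + (-1.575000))/2 = -2.282500
  f(c_2) = f(-2.282500) = -3.681577
  f(a) × f(c) ≥ 0, new interval: [-2.282500, -1.575000]
Iteration 3:
  c_3 = (-2.282500 + (-1.575000))/2 = -1.928750
  f(c_3) = f(-1.928750) = -0.455021
  f(a) × f(c) ≥ 0, new interval: [-1.928750, -1.575000]

After 3 iteration(s), the approximation is c_3 = -1.928750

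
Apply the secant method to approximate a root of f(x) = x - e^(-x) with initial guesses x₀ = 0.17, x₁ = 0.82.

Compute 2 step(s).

f(x) = x - e^(-x)
x₀ = 0.17, x₁ = 0.82

Secant formula: x_{n+1} = x_n - f(x_n)(x_n - x_{n-1})/(f(x_n) - f(x_{n-1}))

Iteration 1:
  f(0.170000) = -0.673665
  f(0.820000) = 0.379568
  x_2 = 0.820000 - 0.379568×(0.820000 - 0.170000)/(0.379568 - (-0.673665))
       = 0.585750
Iteration 2:
  f(0.820000) = 0.379568
  f(0.585750) = 0.029062
  x_3 = 0.585750 - 0.029062×(0.585750 - 0.820000)/(0.029062 - 0.379568)
       = 0.566327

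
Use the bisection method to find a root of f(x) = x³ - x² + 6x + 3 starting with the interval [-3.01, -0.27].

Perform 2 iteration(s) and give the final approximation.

f(x) = x³ - x² + 6x + 3
Initial interval: [-3.01, -0.27]

Iteration 1:
  c_1 = (-3.010000 + (-0.270000))/2 = -1.640000
  f(c_1) = f(-1.640000) = -13.940544
  f(a) × f(c) ≥ 0, new interval: [-1.640000, -0.270000]
Iteration 2:
  c_2 = (-1.640000 + (-0.270000))/2 = -0.955000
  f(c_2) = f(-0.955000) = -4.513009
  f(a) × f(c) ≥ 0, new interval: [-0.955000, -0.270000]

After 2 iteration(s), the approximation is c_2 = -0.955000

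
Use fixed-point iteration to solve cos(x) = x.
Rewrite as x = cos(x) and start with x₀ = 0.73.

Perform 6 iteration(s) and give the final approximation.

Equation: cos(x) = x
Fixed-point form: x = cos(x)
x₀ = 0.73

x_1 = g(0.730000) = 0.745174
x_2 = g(0.745174) = 0.734970
x_3 = g(0.734970) = 0.741851
x_4 = g(0.741851) = 0.737219
x_5 = g(0.737219) = 0.740341
x_6 = g(0.740341) = 0.738239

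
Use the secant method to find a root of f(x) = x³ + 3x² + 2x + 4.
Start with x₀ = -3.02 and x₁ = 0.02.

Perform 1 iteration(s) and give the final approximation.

f(x) = x³ + 3x² + 2x + 4
x₀ = -3.02, x₁ = 0.02

Secant formula: x_{n+1} = x_n - f(x_n)(x_n - x_{n-1})/(f(x_n) - f(x_{n-1}))

Iteration 1:
  f(-3.020000) = -2.222408
  f(0.020000) = 4.041208
  x_2 = 0.020000 - 4.041208×(0.020000 - (-3.020000))/(4.041208 - (-2.222408))
       = -1.941371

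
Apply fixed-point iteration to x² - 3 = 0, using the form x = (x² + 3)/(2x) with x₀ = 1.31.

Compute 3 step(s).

Equation: x² - 3 = 0
Fixed-point form: x = (x² + 3)/(2x)
x₀ = 1.31

x_1 = g(1.310000) = 1.800038
x_2 = g(1.800038) = 1.733335
x_3 = g(1.733335) = 1.732051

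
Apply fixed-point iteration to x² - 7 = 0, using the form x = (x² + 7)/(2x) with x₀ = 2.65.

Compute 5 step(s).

Equation: x² - 7 = 0
Fixed-point form: x = (x² + 7)/(2x)
x₀ = 2.65

x_1 = g(2.650000) = 2.645755
x_2 = g(2.645755) = 2.645751
x_3 = g(2.645751) = 2.645751
x_4 = g(2.645751) = 2.645751
x_5 = g(2.645751) = 2.645751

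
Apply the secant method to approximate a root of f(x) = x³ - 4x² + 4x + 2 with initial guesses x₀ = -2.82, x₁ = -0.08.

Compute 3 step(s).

f(x) = x³ - 4x² + 4x + 2
x₀ = -2.82, x₁ = -0.08

Secant formula: x_{n+1} = x_n - f(x_n)(x_n - x_{n-1})/(f(x_n) - f(x_{n-1}))

Iteration 1:
  f(-2.820000) = -63.515368
  f(-0.080000) = 1.653888
  x_2 = -0.080000 - 1.653888×(-0.080000 - (-2.820000))/(1.653888 - (-63.515368))
       = -0.149537
Iteration 2:
  f(-0.080000) = 1.653888
  f(-0.149537) = 1.309065
  x_3 = -0.149537 - 1.309065×(-0.149537 - (-0.080000))/(1.309065 - 1.653888)
       = -0.413521
Iteration 3:
  f(-0.149537) = 1.309065
  f(-0.413521) = -0.408795
  x_4 = -0.413521 - (-0.408795)×(-0.413521 - (-0.149537))/(-0.408795 - 1.309065)
       = -0.350701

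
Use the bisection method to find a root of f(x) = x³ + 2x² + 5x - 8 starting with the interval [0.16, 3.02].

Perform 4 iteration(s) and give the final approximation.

f(x) = x³ + 2x² + 5x - 8
Initial interval: [0.16, 3.02]

Iteration 1:
  c_1 = (0.160000 + 3.020000)/2 = 1.590000
  f(c_1) = f(1.590000) = 9.025879
  f(a) × f(c) < 0, new interval: [0.160000, 1.590000]
Iteration 2:
  c_2 = (0.160000 + 1.590000)/2 = 0.875000
  f(c_2) = f(0.875000) = -1.423828
  f(a) × f(c) ≥ 0, new interval: [0.875000, 1.590000]
Iteration 3:
  c_3 = (0.875000 + 1.590000)/2 = 1.232500
  f(c_3) = f(1.232500) = 3.072849
  f(a) × f(c) < 0, new interval: [0.875000, 1.232500]
Iteration 4:
  c_4 = (0.875000 + 1.232500)/2 = 1.053750
  f(c_4) = f(1.053750) = 0.659601
  f(a) × f(c) < 0, new interval: [0.875000, 1.053750]

After 4 iteration(s), the approximation is c_4 = 1.053750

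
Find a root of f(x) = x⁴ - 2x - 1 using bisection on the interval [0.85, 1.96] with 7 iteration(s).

f(x) = x⁴ - 2x - 1
Initial interval: [0.85, 1.96]

Iteration 1:
  c_1 = (0.850000 + 1.960000)/2 = 1.405000
  f(c_1) = f(1.405000) = 0.086775
  f(a) × f(c) < 0, new interval: [0.850000, 1.405000]
Iteration 2:
  c_2 = (0.850000 + 1.405000)/2 = 1.127500
  f(c_2) = f(1.127500) = -1.638908
  f(a) × f(c) ≥ 0, new interval: [1.127500, 1.405000]
Iteration 3:
  c_3 = (1.127500 + 1.405000)/2 = 1.266250
  f(c_3) = f(1.266250) = -0.961644
  f(a) × f(c) ≥ 0, new interval: [1.266250, 1.405000]
Iteration 4:
  c_4 = (1.266250 + 1.405000)/2 = 1.335625
  f(c_4) = f(1.335625) = -0.488972
  f(a) × f(c) ≥ 0, new interval: [1.335625, 1.405000]
Iteration 5:
  c_5 = (1.335625 + 1.405000)/2 = 1.370312
  f(c_5) = f(1.370312) = -0.214656
  f(a) × f(c) ≥ 0, new interval: [1.370312, 1.405000]
Iteration 6:
  c_6 = (1.370312 + 1.405000)/2 = 1.387656
  f(c_6) = f(1.387656) = -0.067416
  f(a) × f(c) ≥ 0, new interval: [1.387656, 1.405000]
Iteration 7:
  c_7 = (1.387656 + 1.405000)/2 = 1.396328
  f(c_7) = f(1.396328) = 0.008800
  f(a) × f(c) < 0, new interval: [1.387656, 1.396328]

After 7 iteration(s), the approximation is c_7 = 1.396328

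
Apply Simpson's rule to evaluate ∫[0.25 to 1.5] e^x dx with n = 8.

f(x) = e^x
a = 0.25, b = 1.5, n = 8
h = (b - a)/n = 0.156250

Simpson's rule: (h/3)[f(x₀) + 4f(x₁) + 2f(x₂) + ... + f(xₙ)]

x_0 = 0.2500, f(x_0) = 1.284025, coefficient = 1
x_1 = 0.4062, f(x_1) = 1.501178, coefficient = 4
x_2 = 0.5625, f(x_2) = 1.755055, coefficient = 2
x_3 = 0.7188, f(x_3) = 2.051867, coefficient = 4
x_4 = 0.8750, f(x_4) = 2.398875, coefficient = 2
x_5 = 1.0312, f(x_5) = 2.804569, coefficient = 4
x_6 = 1.1875, f(x_6) = 3.278874, coefficient = 2
x_7 = 1.3438, f(x_7) = 3.833392, coefficient = 4
x_8 = 1.5000, f(x_8) = 4.481689, coefficient = 1

I ≈ (0.156250/3) × 61.395345 = 3.197674
Exact value: 3.197664
Error: 0.000011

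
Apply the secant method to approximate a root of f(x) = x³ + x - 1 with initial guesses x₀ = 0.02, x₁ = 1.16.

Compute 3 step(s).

f(x) = x³ + x - 1
x₀ = 0.02, x₁ = 1.16

Secant formula: x_{n+1} = x_n - f(x_n)(x_n - x_{n-1})/(f(x_n) - f(x_{n-1}))

Iteration 1:
  f(0.020000) = -0.979992
  f(1.160000) = 1.720896
  x_2 = 1.160000 - 1.720896×(1.160000 - 0.020000)/(1.720896 - (-0.979992))
       = 0.433638
Iteration 2:
  f(1.160000) = 1.720896
  f(0.433638) = -0.484819
  x_3 = 0.433638 - (-0.484819)×(0.433638 - 1.160000)/(-0.484819 - 1.720896)
       = 0.593294
Iteration 3:
  f(0.433638) = -0.484819
  f(0.593294) = -0.197869
  x_4 = 0.593294 - (-0.197869)×(0.593294 - 0.433638)/(-0.197869 - (-0.484819))
       = 0.703385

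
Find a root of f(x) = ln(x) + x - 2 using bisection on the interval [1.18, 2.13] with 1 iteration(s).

f(x) = ln(x) + x - 2
Initial interval: [1.18, 2.13]

Iteration 1:
  c_1 = (1.180000 + 2.130000)/2 = 1.655000
  f(c_1) = f(1.655000) = 0.158801
  f(a) × f(c) < 0, new interval: [1.180000, 1.655000]

After 1 iteration(s), the approximation is c_1 = 1.655000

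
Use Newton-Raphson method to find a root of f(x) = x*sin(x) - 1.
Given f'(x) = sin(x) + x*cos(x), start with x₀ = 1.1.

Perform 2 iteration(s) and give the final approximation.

f(x) = x*sin(x) - 1
f'(x) = sin(x) + x*cos(x)
x₀ = 1.1

Newton-Raphson formula: x_{n+1} = x_n - f(x_n)/f'(x_n)

Iteration 1:
  f(1.100000) = -0.019672
  f'(1.100000) = 1.390163
  x_1 = 1.100000 - (-0.019672)/1.390163 = 1.114151
Iteration 2:
  f(1.114151) = -0.000009
  f'(1.114151) = 1.388810
  x_2 = 1.114151 - (-0.000009)/1.388810 = 1.114157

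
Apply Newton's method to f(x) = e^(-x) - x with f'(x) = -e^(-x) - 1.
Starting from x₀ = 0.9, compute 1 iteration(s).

f(x) = e^(-x) - x
f'(x) = -e^(-x) - 1
x₀ = 0.9

Newton-Raphson formula: x_{n+1} = x_n - f(x_n)/f'(x_n)

Iteration 1:
  f(0.900000) = -0.493430
  f'(0.900000) = -1.406570
  x_1 = 0.900000 - (-0.493430)/(-1.406570) = 0.549196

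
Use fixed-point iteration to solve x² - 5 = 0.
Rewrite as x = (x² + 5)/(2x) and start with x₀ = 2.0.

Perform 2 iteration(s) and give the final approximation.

Equation: x² - 5 = 0
Fixed-point form: x = (x² + 5)/(2x)
x₀ = 2.0

x_1 = g(2.000000) = 2.250000
x_2 = g(2.250000) = 2.236111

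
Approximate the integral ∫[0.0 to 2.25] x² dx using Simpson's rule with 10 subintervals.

f(x) = x²
a = 0.0, b = 2.25, n = 10
h = (b - a)/n = 0.225000

Simpson's rule: (h/3)[f(x₀) + 4f(x₁) + 2f(x₂) + ... + f(xₙ)]

x_0 = 0.0000, f(x_0) = 0.000000, coefficient = 1
x_1 = 0.2250, f(x_1) = 0.050625, coefficient = 4
x_2 = 0.4500, f(x_2) = 0.202500, coefficient = 2
x_3 = 0.6750, f(x_3) = 0.455625, coefficient = 4
x_4 = 0.9000, f(x_4) = 0.810000, coefficient = 2
x_5 = 1.1250, f(x_5) = 1.265625, coefficient = 4
x_6 = 1.3500, f(x_6) = 1.822500, coefficient = 2
x_7 = 1.5750, f(x_7) = 2.480625, coefficient = 4
x_8 = 1.8000, f(x_8) = 3.240000, coefficient = 2
x_9 = 2.0250, f(x_9) = 4.100625, coefficient = 4
x_10 = 2.2500, f(x_10) = 5.062500, coefficient = 1

I ≈ (0.225000/3) × 50.625000 = 3.796875
Exact value: 3.796875
Error: 0.000000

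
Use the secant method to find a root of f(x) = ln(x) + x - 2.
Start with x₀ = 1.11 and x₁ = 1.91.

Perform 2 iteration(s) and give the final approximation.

f(x) = ln(x) + x - 2
x₀ = 1.11, x₁ = 1.91

Secant formula: x_{n+1} = x_n - f(x_n)(x_n - x_{n-1})/(f(x_n) - f(x_{n-1}))

Iteration 1:
  f(1.110000) = -0.785640
  f(1.910000) = 0.557103
  x_2 = 1.910000 - 0.557103×(1.910000 - 1.110000)/(0.557103 - (-0.785640))
       = 1.578081
Iteration 2:
  f(1.910000) = 0.557103
  f(1.578081) = 0.034290
  x_3 = 1.578081 - 0.034290×(1.578081 - 1.910000)/(0.034290 - 0.557103)
       = 1.556311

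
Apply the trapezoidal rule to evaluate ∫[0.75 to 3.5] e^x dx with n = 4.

f(x) = e^x
a = 0.75, b = 3.5, n = 4
h = (b - a)/n = 0.687500

Trapezoidal rule: (h/2)[f(x₀) + 2f(x₁) + 2f(x₂) + ... + f(xₙ)]

x_0 = 0.7500, f(x_0) = 2.117000, coefficient = 1
x_1 = 1.4375, f(x_1) = 4.210157, coefficient = 2
x_2 = 2.1250, f(x_2) = 8.372897, coefficient = 2
x_3 = 2.8125, f(x_3) = 16.651495, coefficient = 2
x_4 = 3.5000, f(x_4) = 33.115452, coefficient = 1

I ≈ (0.687500/2) × 93.701551 = 32.209908
Exact value: 30.998452
Error: 1.211456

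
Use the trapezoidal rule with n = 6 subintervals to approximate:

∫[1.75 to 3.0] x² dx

f(x) = x²
a = 1.75, b = 3.0, n = 6
h = (b - a)/n = 0.208333

Trapezoidal rule: (h/2)[f(x₀) + 2f(x₁) + 2f(x₂) + ... + f(xₙ)]

x_0 = 1.7500, f(x_0) = 3.062500, coefficient = 1
x_1 = 1.9583, f(x_1) = 3.835069, coefficient = 2
x_2 = 2.1667, f(x_2) = 4.694444, coefficient = 2
x_3 = 2.3750, f(x_3) = 5.640625, coefficient = 2
x_4 = 2.5833, f(x_4) = 6.673611, coefficient = 2
x_5 = 2.7917, f(x_5) = 7.793403, coefficient = 2
x_6 = 3.0000, f(x_6) = 9.000000, coefficient = 1

I ≈ (0.208333/2) × 69.336806 = 7.222584
Exact value: 7.213542
Error: 0.009042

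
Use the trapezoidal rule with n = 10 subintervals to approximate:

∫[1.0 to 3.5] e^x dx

f(x) = e^x
a = 1.0, b = 3.5, n = 10
h = (b - a)/n = 0.250000

Trapezoidal rule: (h/2)[f(x₀) + 2f(x₁) + 2f(x₂) + ... + f(xₙ)]

x_0 = 1.0000, f(x_0) = 2.718282, coefficient = 1
x_1 = 1.2500, f(x_1) = 3.490343, coefficient = 2
x_2 = 1.5000, f(x_2) = 4.481689, coefficient = 2
x_3 = 1.7500, f(x_3) = 5.754603, coefficient = 2
x_4 = 2.0000, f(x_4) = 7.389056, coefficient = 2
x_5 = 2.2500, f(x_5) = 9.487736, coefficient = 2
x_6 = 2.5000, f(x_6) = 12.182494, coefficient = 2
x_7 = 2.7500, f(x_7) = 15.642632, coefficient = 2
x_8 = 3.0000, f(x_8) = 20.085537, coefficient = 2
x_9 = 3.2500, f(x_9) = 25.790340, coefficient = 2
x_10 = 3.5000, f(x_10) = 33.115452, coefficient = 1

I ≈ (0.250000/2) × 244.442592 = 30.555324
Exact value: 30.397170
Error: 0.158154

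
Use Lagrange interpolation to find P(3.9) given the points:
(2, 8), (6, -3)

Lagrange interpolation formula:
P(x) = Σ yᵢ × Lᵢ(x)
where Lᵢ(x) = Π_{j≠i} (x - xⱼ)/(xᵢ - xⱼ)

L_0(3.9) = (3.9 - 6)/(2 - 6) = 0.525000
L_1(3.9) = (3.9 - 2)/(6 - 2) = 0.475000

P(3.9) = 8×L_0(3.9) + (-3)×L_1(3.9)
P(3.9) = 2.775000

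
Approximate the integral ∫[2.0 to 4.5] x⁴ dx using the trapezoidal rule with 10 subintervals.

f(x) = x⁴
a = 2.0, b = 4.5, n = 10
h = (b - a)/n = 0.250000

Trapezoidal rule: (h/2)[f(x₀) + 2f(x₁) + 2f(x₂) + ... + f(xₙ)]

x_0 = 2.0000, f(x_0) = 16.000000, coefficient = 1
x_1 = 2.2500, f(x_1) = 25.628906, coefficient = 2
x_2 = 2.5000, f(x_2) = 39.062500, coefficient = 2
x_3 = 2.7500, f(x_3) = 57.191406, coefficient = 2
x_4 = 3.0000, f(x_4) = 81.000000, coefficient = 2
x_5 = 3.2500, f(x_5) = 111.566406, coefficient = 2
x_6 = 3.5000, f(x_6) = 150.062500, coefficient = 2
x_7 = 3.7500, f(x_7) = 197.753906, coefficient = 2
x_8 = 4.0000, f(x_8) = 256.000000, coefficient = 2
x_9 = 4.2500, f(x_9) = 326.253906, coefficient = 2
x_10 = 4.5000, f(x_10) = 410.062500, coefficient = 1

I ≈ (0.250000/2) × 2915.101562 = 364.387695
Exact value: 362.656250
Error: 1.731445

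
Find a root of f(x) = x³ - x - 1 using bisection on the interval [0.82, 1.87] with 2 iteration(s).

f(x) = x³ - x - 1
Initial interval: [0.82, 1.87]

Iteration 1:
  c_1 = (0.820000 + 1.870000)/2 = 1.345000
  f(c_1) = f(1.345000) = 0.088139
  f(a) × f(c) < 0, new interval: [0.820000, 1.345000]
Iteration 2:
  c_2 = (0.820000 + 1.345000)/2 = 1.082500
  f(c_2) = f(1.082500) = -0.814020
  f(a) × f(c) ≥ 0, new interval: [1.082500, 1.345000]

After 2 iteration(s), the approximation is c_2 = 1.082500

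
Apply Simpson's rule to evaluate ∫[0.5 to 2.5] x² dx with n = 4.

f(x) = x²
a = 0.5, b = 2.5, n = 4
h = (b - a)/n = 0.500000

Simpson's rule: (h/3)[f(x₀) + 4f(x₁) + 2f(x₂) + ... + f(xₙ)]

x_0 = 0.5000, f(x_0) = 0.250000, coefficient = 1
x_1 = 1.0000, f(x_1) = 1.000000, coefficient = 4
x_2 = 1.5000, f(x_2) = 2.250000, coefficient = 2
x_3 = 2.0000, f(x_3) = 4.000000, coefficient = 4
x_4 = 2.5000, f(x_4) = 6.250000, coefficient = 1

I ≈ (0.500000/3) × 31.000000 = 5.166667
Exact value: 5.166667
Error: 0.000000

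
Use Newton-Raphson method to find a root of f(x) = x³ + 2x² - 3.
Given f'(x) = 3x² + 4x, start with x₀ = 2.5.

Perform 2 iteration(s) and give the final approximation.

f(x) = x³ + 2x² - 3
f'(x) = 3x² + 4x
x₀ = 2.5

Newton-Raphson formula: x_{n+1} = x_n - f(x_n)/f'(x_n)

Iteration 1:
  f(2.500000) = 25.125000
  f'(2.500000) = 28.750000
  x_1 = 2.500000 - 25.125000/28.750000 = 1.626087
Iteration 2:
  f(1.626087) = 6.587950
  f'(1.626087) = 14.436824
  x_2 = 1.626087 - 6.587950/14.436824 = 1.169757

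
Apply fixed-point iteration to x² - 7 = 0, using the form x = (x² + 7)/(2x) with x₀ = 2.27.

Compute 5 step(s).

Equation: x² - 7 = 0
Fixed-point form: x = (x² + 7)/(2x)
x₀ = 2.27

x_1 = g(2.270000) = 2.676850
x_2 = g(2.676850) = 2.645932
x_3 = g(2.645932) = 2.645751
x_4 = g(2.645751) = 2.645751
x_5 = g(2.645751) = 2.645751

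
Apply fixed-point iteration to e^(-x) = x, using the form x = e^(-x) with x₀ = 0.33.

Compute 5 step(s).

Equation: e^(-x) = x
Fixed-point form: x = e^(-x)
x₀ = 0.33

x_1 = g(0.330000) = 0.718924
x_2 = g(0.718924) = 0.487276
x_3 = g(0.487276) = 0.614297
x_4 = g(0.614297) = 0.541021
x_5 = g(0.541021) = 0.582154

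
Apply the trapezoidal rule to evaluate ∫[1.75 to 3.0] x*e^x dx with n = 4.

f(x) = x*e^x
a = 1.75, b = 3.0, n = 4
h = (b - a)/n = 0.312500

Trapezoidal rule: (h/2)[f(x₀) + 2f(x₁) + 2f(x₂) + ... + f(xₙ)]

x_0 = 1.7500, f(x_0) = 10.070555, coefficient = 1
x_1 = 2.0625, f(x_1) = 16.222819, coefficient = 2
x_2 = 2.3750, f(x_2) = 25.533656, coefficient = 2
x_3 = 2.6875, f(x_3) = 39.492524, coefficient = 2
x_4 = 3.0000, f(x_4) = 60.256611, coefficient = 1

I ≈ (0.312500/2) × 232.825165 = 36.378932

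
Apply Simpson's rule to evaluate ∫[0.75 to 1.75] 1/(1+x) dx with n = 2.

f(x) = 1/(1+x)
a = 0.75, b = 1.75, n = 2
h = (b - a)/n = 0.500000

Simpson's rule: (h/3)[f(x₀) + 4f(x₁) + 2f(x₂) + ... + f(xₙ)]

x_0 = 0.7500, f(x_0) = 0.571429, coefficient = 1
x_1 = 1.2500, f(x_1) = 0.444444, coefficient = 4
x_2 = 1.7500, f(x_2) = 0.363636, coefficient = 1

I ≈ (0.500000/3) × 2.712843 = 0.452140
Exact value: 0.451985
Error: 0.000155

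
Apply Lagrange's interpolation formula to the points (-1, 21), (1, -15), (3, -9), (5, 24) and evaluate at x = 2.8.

Lagrange interpolation formula:
P(x) = Σ yᵢ × Lᵢ(x)
where Lᵢ(x) = Π_{j≠i} (x - xⱼ)/(xᵢ - xⱼ)

L_0(2.8) = (2.8 - 1)/(-1 - 1) × (2.8 - 3)/(-1 - 3) × (2.8 - 5)/(-1 - 5) = -0.016500
L_1(2.8) = (2.8 - (-1))/(1 - (-1)) × (2.8 - 3)/(1 - 3) × (2.8 - 5)/(1 - 5) = 0.104500
L_2(2.8) = (2.8 - (-1))/(3 - (-1)) × (2.8 - 1)/(3 - 1) × (2.8 - 5)/(3 - 5) = 0.940500
L_3(2.8) = (2.8 - (-1))/(5 - (-1)) × (2.8 - 1)/(5 - 1) × (2.8 - 3)/(5 - 3) = -0.028500

P(2.8) = 21×L_0(2.8) + (-15)×L_1(2.8) + (-9)×L_2(2.8) + 24×L_3(2.8)
P(2.8) = -11.062500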